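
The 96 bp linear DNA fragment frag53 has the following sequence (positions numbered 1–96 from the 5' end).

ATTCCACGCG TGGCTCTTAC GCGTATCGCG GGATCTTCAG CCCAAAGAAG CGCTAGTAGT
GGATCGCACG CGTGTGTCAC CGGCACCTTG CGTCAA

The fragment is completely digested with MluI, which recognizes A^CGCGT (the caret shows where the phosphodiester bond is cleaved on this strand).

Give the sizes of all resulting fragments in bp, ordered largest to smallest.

MluI sites (ACGCGT) start at positions 6, 19, 68.
MluI cuts after the first base of each site, so after positions 6, 19, 68.
Linear molecule, 3 cuts → 4 fragments:
  1–6 → 6 bp
  7–19 → 13 bp
  20–68 → 49 bp
  69–96 → 28 bp
Sorted largest to smallest: 49, 28, 13, 6 bp.

49, 28, 13, 6 bp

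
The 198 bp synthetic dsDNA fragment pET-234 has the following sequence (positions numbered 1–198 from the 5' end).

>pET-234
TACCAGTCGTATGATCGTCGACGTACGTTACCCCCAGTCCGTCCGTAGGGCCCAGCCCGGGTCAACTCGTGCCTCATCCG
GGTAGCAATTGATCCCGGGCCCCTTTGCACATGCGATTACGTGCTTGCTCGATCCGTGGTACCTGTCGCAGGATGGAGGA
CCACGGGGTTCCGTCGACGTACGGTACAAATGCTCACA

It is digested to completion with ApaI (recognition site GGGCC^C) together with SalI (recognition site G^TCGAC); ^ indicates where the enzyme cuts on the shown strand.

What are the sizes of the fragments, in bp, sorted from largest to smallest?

ApaI sites (GGGCCC) start at positions 48, 97.
ApaI cuts after base 5 of each site (before the last base), so after positions 52, 101.
SalI sites (GTCGAC) start at positions 17, 173.
SalI cuts after the first base of each site, so after positions 17, 173.
Combined cut positions: 17, 52, 101, 173.
Linear molecule, 4 cuts → 5 fragments:
  1–17 → 17 bp
  18–52 → 35 bp
  53–101 → 49 bp
  102–173 → 72 bp
  174–198 → 25 bp
Sorted largest to smallest: 72, 49, 35, 25, 17 bp.

72, 49, 35, 25, 17 bp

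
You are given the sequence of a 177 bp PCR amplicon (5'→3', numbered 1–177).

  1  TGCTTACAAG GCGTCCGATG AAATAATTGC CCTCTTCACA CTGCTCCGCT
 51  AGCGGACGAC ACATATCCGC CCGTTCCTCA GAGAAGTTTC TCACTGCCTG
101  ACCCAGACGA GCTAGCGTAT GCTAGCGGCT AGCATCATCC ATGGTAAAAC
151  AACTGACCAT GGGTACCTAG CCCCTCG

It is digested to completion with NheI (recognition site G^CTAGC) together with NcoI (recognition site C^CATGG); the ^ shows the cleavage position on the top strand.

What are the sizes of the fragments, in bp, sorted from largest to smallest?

63, 48, 20, 18, 11, 10, 7 bp

NheI sites (GCTAGC) start at positions 48, 111, 121, 128.
NheI cuts after the first base of each site, so after positions 48, 111, 121, 128.
NcoI sites (CCATGG) start at positions 139, 157.
NcoI cuts after the first base of each site, so after positions 139, 157.
Combined cut positions: 48, 111, 121, 128, 139, 157.
Linear molecule, 6 cuts → 7 fragments:
  1–48 → 48 bp
  49–111 → 63 bp
  112–121 → 10 bp
  122–128 → 7 bp
  129–139 → 11 bp
  140–157 → 18 bp
  158–177 → 20 bp
Sorted largest to smallest: 63, 48, 20, 18, 11, 10, 7 bp.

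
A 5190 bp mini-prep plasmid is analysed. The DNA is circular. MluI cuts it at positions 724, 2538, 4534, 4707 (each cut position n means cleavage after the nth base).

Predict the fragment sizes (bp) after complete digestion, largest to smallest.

1996, 1814, 1207, 173 bp

Circular molecule, 4 cuts → 4 fragments:
  2538 − 724 = 1814 bp
  4534 − 2538 = 1996 bp
  4707 − 4534 = 173 bp
  wrap: 5190 − 4707 + 724 = 1207 bp
Sorted largest to smallest: 1996, 1814, 1207, 173 bp.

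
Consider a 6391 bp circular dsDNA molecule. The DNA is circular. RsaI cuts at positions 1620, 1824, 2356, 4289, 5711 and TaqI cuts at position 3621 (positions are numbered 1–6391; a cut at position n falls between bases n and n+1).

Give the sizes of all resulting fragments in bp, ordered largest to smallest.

2300, 1422, 1265, 668, 532, 204 bp

Combined cut positions (sorted): 1620, 1824, 2356, 3621, 4289, 5711.
Circular molecule, 6 cuts → 6 fragments:
  1824 − 1620 = 204 bp
  2356 − 1824 = 532 bp
  3621 − 2356 = 1265 bp
  4289 − 3621 = 668 bp
  5711 − 4289 = 1422 bp
  wrap: 6391 − 5711 + 1620 = 2300 bp
Sorted largest to smallest: 2300, 1422, 1265, 668, 532, 204 bp.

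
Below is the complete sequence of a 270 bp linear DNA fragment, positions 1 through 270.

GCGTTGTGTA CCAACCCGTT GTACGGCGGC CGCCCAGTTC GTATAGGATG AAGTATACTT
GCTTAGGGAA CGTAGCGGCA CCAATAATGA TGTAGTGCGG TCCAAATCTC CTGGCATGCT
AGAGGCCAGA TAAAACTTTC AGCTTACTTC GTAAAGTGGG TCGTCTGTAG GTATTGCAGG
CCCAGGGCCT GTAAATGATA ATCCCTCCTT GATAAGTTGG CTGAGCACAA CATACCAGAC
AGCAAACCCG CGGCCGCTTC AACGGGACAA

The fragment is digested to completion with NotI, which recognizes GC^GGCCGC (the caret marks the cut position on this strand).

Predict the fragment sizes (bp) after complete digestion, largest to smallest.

NotI sites (GCGGCCGC) start at positions 26, 250.
NotI cuts after base 2 of each site, so after positions 27, 251.
Linear molecule, 2 cuts → 3 fragments:
  1–27 → 27 bp
  28–251 → 224 bp
  252–270 → 19 bp
Sorted largest to smallest: 224, 27, 19 bp.

224, 27, 19 bp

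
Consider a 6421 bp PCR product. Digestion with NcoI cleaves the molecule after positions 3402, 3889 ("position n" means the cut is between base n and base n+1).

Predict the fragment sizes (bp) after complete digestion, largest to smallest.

Linear molecule, 2 cuts → 3 fragments:
  3402 − 0 = 3402 bp
  3889 − 3402 = 487 bp
  6421 − 3889 = 2532 bp
Sorted largest to smallest: 3402, 2532, 487 bp.

3402, 2532, 487 bp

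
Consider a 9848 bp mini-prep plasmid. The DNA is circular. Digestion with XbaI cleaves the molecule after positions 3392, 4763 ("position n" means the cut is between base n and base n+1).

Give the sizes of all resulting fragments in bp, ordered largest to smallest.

8477, 1371 bp

Circular molecule, 2 cuts → 2 fragments:
  4763 − 3392 = 1371 bp
  wrap: 9848 − 4763 + 3392 = 8477 bp
Sorted largest to smallest: 8477, 1371 bp.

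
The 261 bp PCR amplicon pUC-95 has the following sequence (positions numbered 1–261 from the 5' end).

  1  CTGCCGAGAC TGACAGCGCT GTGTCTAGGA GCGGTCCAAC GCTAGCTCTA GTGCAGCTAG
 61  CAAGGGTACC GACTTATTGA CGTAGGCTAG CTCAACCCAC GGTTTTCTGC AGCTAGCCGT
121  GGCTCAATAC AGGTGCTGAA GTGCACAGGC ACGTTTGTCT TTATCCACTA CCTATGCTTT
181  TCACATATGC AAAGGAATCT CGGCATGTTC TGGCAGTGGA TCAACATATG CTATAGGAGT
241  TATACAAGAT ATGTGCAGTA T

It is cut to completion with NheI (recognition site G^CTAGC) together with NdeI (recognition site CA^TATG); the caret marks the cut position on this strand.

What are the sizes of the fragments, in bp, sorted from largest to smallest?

73, 41, 41, 35, 30, 26, 15 bp

NheI sites (GCTAGC) start at positions 41, 56, 86, 112.
NheI cuts after the first base of each site, so after positions 41, 56, 86, 112.
NdeI sites (CATATG) start at positions 184, 225.
NdeI cuts after base 2 of each site, so after positions 185, 226.
Combined cut positions: 41, 56, 86, 112, 185, 226.
Linear molecule, 6 cuts → 7 fragments:
  1–41 → 41 bp
  42–56 → 15 bp
  57–86 → 30 bp
  87–112 → 26 bp
  113–185 → 73 bp
  186–226 → 41 bp
  227–261 → 35 bp
Sorted largest to smallest: 73, 41, 41, 35, 30, 26, 15 bp.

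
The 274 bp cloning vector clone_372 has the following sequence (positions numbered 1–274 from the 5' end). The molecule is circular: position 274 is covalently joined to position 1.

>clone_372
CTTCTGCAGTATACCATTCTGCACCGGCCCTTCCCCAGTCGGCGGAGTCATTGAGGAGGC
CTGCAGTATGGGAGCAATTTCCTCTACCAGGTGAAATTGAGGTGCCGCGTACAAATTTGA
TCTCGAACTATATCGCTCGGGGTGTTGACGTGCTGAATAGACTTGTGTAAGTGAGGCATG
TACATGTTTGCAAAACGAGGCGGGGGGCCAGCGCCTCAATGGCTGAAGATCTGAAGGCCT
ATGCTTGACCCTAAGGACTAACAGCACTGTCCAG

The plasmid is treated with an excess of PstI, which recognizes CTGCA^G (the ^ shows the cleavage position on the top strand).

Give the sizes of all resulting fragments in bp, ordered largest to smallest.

217, 57 bp

PstI sites (CTGCAG) start at positions 4, 61.
PstI cuts after base 5 of each site (before the last base), so after positions 8, 65.
Circular molecule, 2 cuts → 2 fragments:
  9–65 → 57 bp
  66–274 then 1–8 → 209 + 8 = 217 bp
Sorted largest to smallest: 217, 57 bp.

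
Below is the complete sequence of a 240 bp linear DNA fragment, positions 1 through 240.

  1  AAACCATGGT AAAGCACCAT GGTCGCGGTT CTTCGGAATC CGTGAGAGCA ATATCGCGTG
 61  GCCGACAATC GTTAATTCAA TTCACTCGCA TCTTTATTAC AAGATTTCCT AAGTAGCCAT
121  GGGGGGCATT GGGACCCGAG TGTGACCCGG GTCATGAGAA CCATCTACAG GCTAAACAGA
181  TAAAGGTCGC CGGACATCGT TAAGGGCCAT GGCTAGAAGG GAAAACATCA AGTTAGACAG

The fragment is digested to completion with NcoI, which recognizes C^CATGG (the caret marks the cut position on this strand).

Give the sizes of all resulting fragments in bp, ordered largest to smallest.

NcoI sites (CCATGG) start at positions 4, 17, 117, 207.
NcoI cuts after the first base of each site, so after positions 4, 17, 117, 207.
Linear molecule, 4 cuts → 5 fragments:
  1–4 → 4 bp
  5–17 → 13 bp
  18–117 → 100 bp
  118–207 → 90 bp
  208–240 → 33 bp
Sorted largest to smallest: 100, 90, 33, 13, 4 bp.

100, 90, 33, 13, 4 bp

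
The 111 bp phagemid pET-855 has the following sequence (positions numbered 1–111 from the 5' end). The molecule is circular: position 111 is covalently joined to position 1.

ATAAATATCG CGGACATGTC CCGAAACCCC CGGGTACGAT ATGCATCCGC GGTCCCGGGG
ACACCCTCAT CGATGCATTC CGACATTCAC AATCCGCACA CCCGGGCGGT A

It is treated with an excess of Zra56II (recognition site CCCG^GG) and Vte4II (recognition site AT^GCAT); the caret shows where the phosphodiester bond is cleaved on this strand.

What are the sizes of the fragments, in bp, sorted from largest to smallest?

39, 30, 17, 15, 10 bp

Zra56II sites (CCCGGG) start at positions 29, 54, 101.
Zra56II cuts after base 4 of each site, so after positions 32, 57, 104.
Vte4II sites (ATGCAT) start at positions 41, 73.
Vte4II cuts after base 2 of each site, so after positions 42, 74.
Combined cut positions: 32, 42, 57, 74, 104.
Circular molecule, 5 cuts → 5 fragments:
  33–42 → 10 bp
  43–57 → 15 bp
  58–74 → 17 bp
  75–104 → 30 bp
  105–111 then 1–32 → 7 + 32 = 39 bp
Sorted largest to smallest: 39, 30, 17, 15, 10 bp.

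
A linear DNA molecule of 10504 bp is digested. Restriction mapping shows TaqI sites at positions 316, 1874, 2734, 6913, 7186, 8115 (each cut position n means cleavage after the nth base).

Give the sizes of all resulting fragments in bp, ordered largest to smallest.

4179, 2389, 1558, 929, 860, 316, 273 bp

Linear molecule, 6 cuts → 7 fragments:
  316 − 0 = 316 bp
  1874 − 316 = 1558 bp
  2734 − 1874 = 860 bp
  6913 − 2734 = 4179 bp
  7186 − 6913 = 273 bp
  8115 − 7186 = 929 bp
  10504 − 8115 = 2389 bp
Sorted largest to smallest: 4179, 2389, 1558, 929, 860, 316, 273 bp.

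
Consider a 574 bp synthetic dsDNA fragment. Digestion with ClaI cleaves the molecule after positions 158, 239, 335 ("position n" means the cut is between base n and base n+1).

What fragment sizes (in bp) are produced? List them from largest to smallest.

239, 158, 96, 81 bp

Linear molecule, 3 cuts → 4 fragments:
  158 − 0 = 158 bp
  239 − 158 = 81 bp
  335 − 239 = 96 bp
  574 − 335 = 239 bp
Sorted largest to smallest: 239, 158, 96, 81 bp.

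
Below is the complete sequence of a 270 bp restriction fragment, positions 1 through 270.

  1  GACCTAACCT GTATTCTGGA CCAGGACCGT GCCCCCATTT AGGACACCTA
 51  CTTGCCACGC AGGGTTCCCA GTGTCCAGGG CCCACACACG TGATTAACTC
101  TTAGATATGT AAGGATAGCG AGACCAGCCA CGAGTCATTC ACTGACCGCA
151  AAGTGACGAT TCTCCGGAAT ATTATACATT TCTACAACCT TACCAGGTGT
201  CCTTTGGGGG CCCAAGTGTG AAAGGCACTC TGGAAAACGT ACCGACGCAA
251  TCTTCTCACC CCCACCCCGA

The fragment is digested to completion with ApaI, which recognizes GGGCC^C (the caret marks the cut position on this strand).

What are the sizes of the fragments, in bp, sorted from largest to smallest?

130, 82, 58 bp

ApaI sites (GGGCCC) start at positions 78, 208.
ApaI cuts after base 5 of each site (before the last base), so after positions 82, 212.
Linear molecule, 2 cuts → 3 fragments:
  1–82 → 82 bp
  83–212 → 130 bp
  213–270 → 58 bp
Sorted largest to smallest: 130, 82, 58 bp.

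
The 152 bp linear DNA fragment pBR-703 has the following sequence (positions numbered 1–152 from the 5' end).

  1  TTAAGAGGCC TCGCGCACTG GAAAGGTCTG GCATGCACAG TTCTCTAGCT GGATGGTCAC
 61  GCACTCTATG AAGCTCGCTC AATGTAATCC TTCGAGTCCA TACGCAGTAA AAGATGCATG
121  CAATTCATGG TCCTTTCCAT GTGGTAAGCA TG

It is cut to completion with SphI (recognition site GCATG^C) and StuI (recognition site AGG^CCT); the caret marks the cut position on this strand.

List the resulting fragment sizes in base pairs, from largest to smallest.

85, 32, 27, 8 bp

SphI sites (GCATGC) start at positions 31, 116.
SphI cuts after base 5 of each site (before the last base), so after positions 35, 120.
The StuI site (AGGCCT) starts at position 6.
StuI cuts after base 3 of each site, so after position 8.
Combined cut positions: 8, 35, 120.
Linear molecule, 3 cuts → 4 fragments:
  1–8 → 8 bp
  9–35 → 27 bp
  36–120 → 85 bp
  121–152 → 32 bp
Sorted largest to smallest: 85, 32, 27, 8 bp.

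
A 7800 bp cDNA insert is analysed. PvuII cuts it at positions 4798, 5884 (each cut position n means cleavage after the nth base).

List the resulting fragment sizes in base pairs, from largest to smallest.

4798, 1916, 1086 bp

Linear molecule, 2 cuts → 3 fragments:
  4798 − 0 = 4798 bp
  5884 − 4798 = 1086 bp
  7800 − 5884 = 1916 bp
Sorted largest to smallest: 4798, 1916, 1086 bp.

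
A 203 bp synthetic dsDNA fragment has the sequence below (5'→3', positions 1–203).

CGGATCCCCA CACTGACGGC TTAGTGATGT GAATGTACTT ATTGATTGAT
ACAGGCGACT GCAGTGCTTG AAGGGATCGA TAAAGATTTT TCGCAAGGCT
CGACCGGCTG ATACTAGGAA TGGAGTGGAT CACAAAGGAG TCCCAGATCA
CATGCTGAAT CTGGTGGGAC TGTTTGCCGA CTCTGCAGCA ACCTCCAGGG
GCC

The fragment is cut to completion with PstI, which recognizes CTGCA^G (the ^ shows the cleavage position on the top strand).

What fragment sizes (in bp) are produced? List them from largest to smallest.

PstI sites (CTGCAG) start at positions 59, 183.
PstI cuts after base 5 of each site (before the last base), so after positions 63, 187.
Linear molecule, 2 cuts → 3 fragments:
  1–63 → 63 bp
  64–187 → 124 bp
  188–203 → 16 bp
Sorted largest to smallest: 124, 63, 16 bp.

124, 63, 16 bp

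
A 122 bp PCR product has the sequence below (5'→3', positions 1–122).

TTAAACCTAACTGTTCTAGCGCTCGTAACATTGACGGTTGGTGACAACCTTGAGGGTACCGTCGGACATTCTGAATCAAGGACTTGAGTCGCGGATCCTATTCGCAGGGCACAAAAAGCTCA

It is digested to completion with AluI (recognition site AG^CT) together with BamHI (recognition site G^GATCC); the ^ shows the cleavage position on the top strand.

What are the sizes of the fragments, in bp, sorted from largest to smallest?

93, 25, 4 bp

The AluI site (AGCT) starts at position 117.
AluI cuts after base 2 of each site, so after position 118.
The BamHI site (GGATCC) starts at position 93.
BamHI cuts after the first base of each site, so after position 93.
Combined cut positions: 93, 118.
Linear molecule, 2 cuts → 3 fragments:
  1–93 → 93 bp
  94–118 → 25 bp
  119–122 → 4 bp
Sorted largest to smallest: 93, 25, 4 bp.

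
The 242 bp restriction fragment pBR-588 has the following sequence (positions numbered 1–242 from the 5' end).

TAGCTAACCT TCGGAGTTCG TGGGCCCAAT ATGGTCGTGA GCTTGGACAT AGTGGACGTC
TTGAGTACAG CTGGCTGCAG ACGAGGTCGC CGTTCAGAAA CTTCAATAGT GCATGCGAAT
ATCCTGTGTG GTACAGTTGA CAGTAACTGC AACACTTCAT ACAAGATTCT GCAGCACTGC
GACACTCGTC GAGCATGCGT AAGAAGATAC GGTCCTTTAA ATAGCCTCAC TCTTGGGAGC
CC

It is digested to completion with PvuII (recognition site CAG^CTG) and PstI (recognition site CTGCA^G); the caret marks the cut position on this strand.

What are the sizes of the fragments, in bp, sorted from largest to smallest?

The PvuII site (CAGCTG) starts at position 68.
PvuII cuts after base 3 of each site, so after position 70.
PstI sites (CTGCAG) start at positions 75, 169.
PstI cuts after base 5 of each site (before the last base), so after positions 79, 173.
Combined cut positions: 70, 79, 173.
Linear molecule, 3 cuts → 4 fragments:
  1–70 → 70 bp
  71–79 → 9 bp
  80–173 → 94 bp
  174–242 → 69 bp
Sorted largest to smallest: 94, 70, 69, 9 bp.

94, 70, 69, 9 bp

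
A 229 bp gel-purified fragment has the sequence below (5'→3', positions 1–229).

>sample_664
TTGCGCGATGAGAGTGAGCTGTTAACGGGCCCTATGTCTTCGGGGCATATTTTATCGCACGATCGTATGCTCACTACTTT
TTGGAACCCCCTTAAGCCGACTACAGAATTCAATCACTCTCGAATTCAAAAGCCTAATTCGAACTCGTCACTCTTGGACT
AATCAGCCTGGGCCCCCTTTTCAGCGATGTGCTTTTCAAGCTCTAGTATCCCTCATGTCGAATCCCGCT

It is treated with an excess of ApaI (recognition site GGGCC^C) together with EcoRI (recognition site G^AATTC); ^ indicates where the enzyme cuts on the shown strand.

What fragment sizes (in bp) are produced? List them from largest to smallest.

75, 55, 52, 31, 16 bp

ApaI sites (GGGCCC) start at positions 27, 170.
ApaI cuts after base 5 of each site (before the last base), so after positions 31, 174.
EcoRI sites (GAATTC) start at positions 106, 122.
EcoRI cuts after the first base of each site, so after positions 106, 122.
Combined cut positions: 31, 106, 122, 174.
Linear molecule, 4 cuts → 5 fragments:
  1–31 → 31 bp
  32–106 → 75 bp
  107–122 → 16 bp
  123–174 → 52 bp
  175–229 → 55 bp
Sorted largest to smallest: 75, 55, 52, 31, 16 bp.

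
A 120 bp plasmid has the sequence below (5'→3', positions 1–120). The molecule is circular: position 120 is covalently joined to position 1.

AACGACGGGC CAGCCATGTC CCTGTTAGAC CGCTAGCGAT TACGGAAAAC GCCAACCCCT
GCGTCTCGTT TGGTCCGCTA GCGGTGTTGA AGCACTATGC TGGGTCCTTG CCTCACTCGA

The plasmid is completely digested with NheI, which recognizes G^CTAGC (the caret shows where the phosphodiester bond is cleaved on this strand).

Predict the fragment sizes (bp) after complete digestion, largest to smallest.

NheI sites (GCTAGC) start at positions 32, 77.
NheI cuts after the first base of each site, so after positions 32, 77.
Circular molecule, 2 cuts → 2 fragments:
  33–77 → 45 bp
  78–120 then 1–32 → 43 + 32 = 75 bp
Sorted largest to smallest: 75, 45 bp.

75, 45 bp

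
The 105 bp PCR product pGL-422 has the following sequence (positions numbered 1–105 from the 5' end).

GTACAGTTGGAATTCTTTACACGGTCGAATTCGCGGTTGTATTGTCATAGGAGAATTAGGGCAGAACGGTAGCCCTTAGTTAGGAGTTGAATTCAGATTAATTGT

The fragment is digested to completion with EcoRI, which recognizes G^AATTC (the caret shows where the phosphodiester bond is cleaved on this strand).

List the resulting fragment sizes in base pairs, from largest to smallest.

62, 17, 16, 10 bp

EcoRI sites (GAATTC) start at positions 10, 27, 89.
EcoRI cuts after the first base of each site, so after positions 10, 27, 89.
Linear molecule, 3 cuts → 4 fragments:
  1–10 → 10 bp
  11–27 → 17 bp
  28–89 → 62 bp
  90–105 → 16 bp
Sorted largest to smallest: 62, 17, 16, 10 bp.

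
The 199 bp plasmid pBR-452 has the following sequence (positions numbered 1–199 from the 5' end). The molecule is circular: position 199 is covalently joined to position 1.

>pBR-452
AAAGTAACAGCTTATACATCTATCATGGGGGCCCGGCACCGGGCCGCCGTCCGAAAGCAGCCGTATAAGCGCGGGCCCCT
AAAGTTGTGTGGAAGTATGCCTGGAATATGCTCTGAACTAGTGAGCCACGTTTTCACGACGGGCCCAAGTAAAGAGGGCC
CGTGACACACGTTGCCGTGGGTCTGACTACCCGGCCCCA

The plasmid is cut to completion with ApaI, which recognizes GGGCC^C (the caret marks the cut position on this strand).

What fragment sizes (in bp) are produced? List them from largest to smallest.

ApaI sites (GGGCCC) start at positions 29, 73, 141, 156.
ApaI cuts after base 5 of each site (before the last base), so after positions 33, 77, 145, 160.
Circular molecule, 4 cuts → 4 fragments:
  34–77 → 44 bp
  78–145 → 68 bp
  146–160 → 15 bp
  161–199 then 1–33 → 39 + 33 = 72 bp
Sorted largest to smallest: 72, 68, 44, 15 bp.

72, 68, 44, 15 bp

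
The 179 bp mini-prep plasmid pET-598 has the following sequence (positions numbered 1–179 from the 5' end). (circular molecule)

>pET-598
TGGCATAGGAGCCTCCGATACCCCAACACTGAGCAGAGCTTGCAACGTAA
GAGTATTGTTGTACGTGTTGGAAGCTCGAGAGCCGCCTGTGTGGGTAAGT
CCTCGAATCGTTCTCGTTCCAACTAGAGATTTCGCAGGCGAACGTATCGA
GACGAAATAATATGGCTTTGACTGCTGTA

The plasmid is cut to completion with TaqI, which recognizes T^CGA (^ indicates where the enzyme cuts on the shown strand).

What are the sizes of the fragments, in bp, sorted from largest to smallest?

TaqI sites (TCGA) start at positions 76, 103, 147.
TaqI cuts after the first base of each site, so after positions 76, 103, 147.
Circular molecule, 3 cuts → 3 fragments:
  77–103 → 27 bp
  104–147 → 44 bp
  148–179 then 1–76 → 32 + 76 = 108 bp
Sorted largest to smallest: 108, 44, 27 bp.

108, 44, 27 bp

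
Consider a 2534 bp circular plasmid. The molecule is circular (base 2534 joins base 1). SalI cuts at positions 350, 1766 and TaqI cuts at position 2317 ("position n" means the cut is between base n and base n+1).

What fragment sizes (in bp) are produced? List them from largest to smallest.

1416, 567, 551 bp

Combined cut positions (sorted): 350, 1766, 2317.
Circular molecule, 3 cuts → 3 fragments:
  1766 − 350 = 1416 bp
  2317 − 1766 = 551 bp
  wrap: 2534 − 2317 + 350 = 567 bp
Sorted largest to smallest: 1416, 567, 551 bp.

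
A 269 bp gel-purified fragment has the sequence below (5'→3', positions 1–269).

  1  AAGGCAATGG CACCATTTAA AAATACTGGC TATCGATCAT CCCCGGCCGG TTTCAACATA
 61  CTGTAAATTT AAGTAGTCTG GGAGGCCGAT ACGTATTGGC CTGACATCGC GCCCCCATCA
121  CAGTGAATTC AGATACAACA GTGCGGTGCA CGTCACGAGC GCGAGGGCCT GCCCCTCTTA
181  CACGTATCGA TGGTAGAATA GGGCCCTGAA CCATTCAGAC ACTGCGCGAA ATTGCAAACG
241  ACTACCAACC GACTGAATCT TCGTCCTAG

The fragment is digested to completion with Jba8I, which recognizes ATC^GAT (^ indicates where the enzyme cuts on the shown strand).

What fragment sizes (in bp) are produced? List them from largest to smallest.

Jba8I sites (ATCGAT) start at positions 32, 186.
Jba8I cuts after base 3 of each site, so after positions 34, 188.
Linear molecule, 2 cuts → 3 fragments:
  1–34 → 34 bp
  35–188 → 154 bp
  189–269 → 81 bp
Sorted largest to smallest: 154, 81, 34 bp.

154, 81, 34 bp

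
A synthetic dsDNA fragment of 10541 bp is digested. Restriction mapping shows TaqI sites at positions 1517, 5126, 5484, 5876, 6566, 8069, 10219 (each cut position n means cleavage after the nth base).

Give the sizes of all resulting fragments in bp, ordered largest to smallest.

3609, 2150, 1517, 1503, 690, 392, 358, 322 bp

Linear molecule, 7 cuts → 8 fragments:
  1517 − 0 = 1517 bp
  5126 − 1517 = 3609 bp
  5484 − 5126 = 358 bp
  5876 − 5484 = 392 bp
  6566 − 5876 = 690 bp
  8069 − 6566 = 1503 bp
  10219 − 8069 = 2150 bp
  10541 − 10219 = 322 bp
Sorted largest to smallest: 3609, 2150, 1517, 1503, 690, 392, 358, 322 bp.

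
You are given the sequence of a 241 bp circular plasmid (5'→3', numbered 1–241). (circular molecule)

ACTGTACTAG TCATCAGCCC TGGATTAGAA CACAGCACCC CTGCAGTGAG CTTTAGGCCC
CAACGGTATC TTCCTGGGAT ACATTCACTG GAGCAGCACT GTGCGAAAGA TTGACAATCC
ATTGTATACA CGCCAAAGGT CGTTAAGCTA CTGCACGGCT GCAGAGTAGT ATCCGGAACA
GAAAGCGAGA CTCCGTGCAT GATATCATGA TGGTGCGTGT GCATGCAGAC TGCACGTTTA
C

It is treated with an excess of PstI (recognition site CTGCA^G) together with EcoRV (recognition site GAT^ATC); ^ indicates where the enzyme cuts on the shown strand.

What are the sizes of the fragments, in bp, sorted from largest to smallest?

118, 83, 40 bp

PstI sites (CTGCAG) start at positions 41, 159.
PstI cuts after base 5 of each site (before the last base), so after positions 45, 163.
The EcoRV site (GATATC) starts at position 201.
EcoRV cuts after base 3 of each site, so after position 203.
Combined cut positions: 45, 163, 203.
Circular molecule, 3 cuts → 3 fragments:
  46–163 → 118 bp
  164–203 → 40 bp
  204–241 then 1–45 → 38 + 45 = 83 bp
Sorted largest to smallest: 118, 83, 40 bp.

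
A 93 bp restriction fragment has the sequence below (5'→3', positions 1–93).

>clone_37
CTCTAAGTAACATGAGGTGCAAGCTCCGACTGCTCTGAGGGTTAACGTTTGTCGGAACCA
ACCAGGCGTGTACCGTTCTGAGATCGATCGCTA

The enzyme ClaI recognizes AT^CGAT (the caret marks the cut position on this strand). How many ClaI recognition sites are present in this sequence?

1

ATCGAT occurs starting at position 83.
ClaI cuts at 1 site.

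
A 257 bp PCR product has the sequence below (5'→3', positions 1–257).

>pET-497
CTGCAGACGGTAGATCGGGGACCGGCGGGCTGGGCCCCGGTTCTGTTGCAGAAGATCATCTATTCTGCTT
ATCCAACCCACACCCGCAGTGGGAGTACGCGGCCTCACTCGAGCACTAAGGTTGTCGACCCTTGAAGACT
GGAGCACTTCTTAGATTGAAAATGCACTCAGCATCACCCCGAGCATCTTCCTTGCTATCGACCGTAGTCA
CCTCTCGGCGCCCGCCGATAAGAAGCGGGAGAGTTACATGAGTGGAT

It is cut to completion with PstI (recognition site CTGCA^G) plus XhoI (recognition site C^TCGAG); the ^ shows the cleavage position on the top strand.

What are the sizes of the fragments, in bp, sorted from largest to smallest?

The PstI site (CTGCAG) starts at position 1.
PstI cuts after base 5 of each site (before the last base), so after position 5.
The XhoI site (CTCGAG) starts at position 108.
XhoI cuts after the first base of each site, so after position 108.
Combined cut positions: 5, 108.
Linear molecule, 2 cuts → 3 fragments:
  1–5 → 5 bp
  6–108 → 103 bp
  109–257 → 149 bp
Sorted largest to smallest: 149, 103, 5 bp.

149, 103, 5 bp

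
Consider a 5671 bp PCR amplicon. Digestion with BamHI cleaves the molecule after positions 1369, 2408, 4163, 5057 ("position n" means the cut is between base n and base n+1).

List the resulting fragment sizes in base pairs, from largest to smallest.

1755, 1369, 1039, 894, 614 bp

Linear molecule, 4 cuts → 5 fragments:
  1369 − 0 = 1369 bp
  2408 − 1369 = 1039 bp
  4163 − 2408 = 1755 bp
  5057 − 4163 = 894 bp
  5671 − 5057 = 614 bp
Sorted largest to smallest: 1755, 1369, 1039, 894, 614 bp.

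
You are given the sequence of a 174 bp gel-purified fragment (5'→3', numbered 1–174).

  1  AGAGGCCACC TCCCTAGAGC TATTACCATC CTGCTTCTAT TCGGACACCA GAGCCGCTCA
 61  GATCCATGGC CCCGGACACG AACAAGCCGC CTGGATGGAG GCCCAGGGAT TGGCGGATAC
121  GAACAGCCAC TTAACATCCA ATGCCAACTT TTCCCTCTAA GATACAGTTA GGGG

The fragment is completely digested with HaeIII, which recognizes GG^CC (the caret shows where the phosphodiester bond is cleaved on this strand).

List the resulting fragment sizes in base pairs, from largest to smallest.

HaeIII sites (GGCC) start at positions 4, 68, 100.
HaeIII cuts after base 2 of each site, so after positions 5, 69, 101.
Linear molecule, 3 cuts → 4 fragments:
  1–5 → 5 bp
  6–69 → 64 bp
  70–101 → 32 bp
  102–174 → 73 bp
Sorted largest to smallest: 73, 64, 32, 5 bp.

73, 64, 32, 5 bp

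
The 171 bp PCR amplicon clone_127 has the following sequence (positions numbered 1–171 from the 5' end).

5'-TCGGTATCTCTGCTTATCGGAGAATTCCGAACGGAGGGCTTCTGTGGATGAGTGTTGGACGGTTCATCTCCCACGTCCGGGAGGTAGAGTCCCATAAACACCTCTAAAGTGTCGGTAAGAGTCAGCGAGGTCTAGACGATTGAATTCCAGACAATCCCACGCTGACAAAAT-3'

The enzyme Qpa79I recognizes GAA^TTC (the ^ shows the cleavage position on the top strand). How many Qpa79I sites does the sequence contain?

2

GAATTC occurs starting at positions 22, 142.
Qpa79I cuts at 2 sites.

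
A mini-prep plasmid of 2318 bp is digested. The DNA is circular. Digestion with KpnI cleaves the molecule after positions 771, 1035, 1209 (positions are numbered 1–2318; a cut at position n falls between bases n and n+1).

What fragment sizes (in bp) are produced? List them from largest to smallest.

1880, 264, 174 bp

Circular molecule, 3 cuts → 3 fragments:
  1035 − 771 = 264 bp
  1209 − 1035 = 174 bp
  wrap: 2318 − 1209 + 771 = 1880 bp
Sorted largest to smallest: 1880, 264, 174 bp.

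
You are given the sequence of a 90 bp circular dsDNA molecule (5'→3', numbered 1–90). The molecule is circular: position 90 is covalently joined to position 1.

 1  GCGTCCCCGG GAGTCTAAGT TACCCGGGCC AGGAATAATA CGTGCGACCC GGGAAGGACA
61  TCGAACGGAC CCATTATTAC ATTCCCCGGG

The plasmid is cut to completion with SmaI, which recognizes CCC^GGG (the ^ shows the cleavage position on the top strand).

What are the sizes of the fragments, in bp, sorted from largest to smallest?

37, 25, 17, 11 bp

SmaI sites (CCCGGG) start at positions 6, 23, 48, 85.
SmaI cuts after base 3 of each site, so after positions 8, 25, 50, 87.
Circular molecule, 4 cuts → 4 fragments:
  9–25 → 17 bp
  26–50 → 25 bp
  51–87 → 37 bp
  88–90 then 1–8 → 3 + 8 = 11 bp
Sorted largest to smallest: 37, 25, 17, 11 bp.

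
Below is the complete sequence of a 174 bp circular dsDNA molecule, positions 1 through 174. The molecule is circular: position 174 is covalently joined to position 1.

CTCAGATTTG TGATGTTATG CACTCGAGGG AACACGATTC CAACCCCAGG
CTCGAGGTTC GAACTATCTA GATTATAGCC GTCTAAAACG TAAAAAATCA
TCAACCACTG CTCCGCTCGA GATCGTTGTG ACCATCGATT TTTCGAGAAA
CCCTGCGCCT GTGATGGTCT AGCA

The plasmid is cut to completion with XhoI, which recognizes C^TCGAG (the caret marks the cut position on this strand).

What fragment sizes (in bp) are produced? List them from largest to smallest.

XhoI sites (CTCGAG) start at positions 23, 51, 116.
XhoI cuts after the first base of each site, so after positions 23, 51, 116.
Circular molecule, 3 cuts → 3 fragments:
  24–51 → 28 bp
  52–116 → 65 bp
  117–174 then 1–23 → 58 + 23 = 81 bp
Sorted largest to smallest: 81, 65, 28 bp.

81, 65, 28 bp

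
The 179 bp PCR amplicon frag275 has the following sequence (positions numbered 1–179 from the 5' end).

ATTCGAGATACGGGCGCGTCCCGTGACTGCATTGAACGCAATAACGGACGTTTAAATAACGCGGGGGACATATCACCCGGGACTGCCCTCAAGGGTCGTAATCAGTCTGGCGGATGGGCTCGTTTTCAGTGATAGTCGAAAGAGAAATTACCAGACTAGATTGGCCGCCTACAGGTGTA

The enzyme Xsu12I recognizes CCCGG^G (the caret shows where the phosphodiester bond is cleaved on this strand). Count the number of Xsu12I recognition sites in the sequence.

1

CCCGGG occurs starting at position 76.
Xsu12I cuts at 1 site.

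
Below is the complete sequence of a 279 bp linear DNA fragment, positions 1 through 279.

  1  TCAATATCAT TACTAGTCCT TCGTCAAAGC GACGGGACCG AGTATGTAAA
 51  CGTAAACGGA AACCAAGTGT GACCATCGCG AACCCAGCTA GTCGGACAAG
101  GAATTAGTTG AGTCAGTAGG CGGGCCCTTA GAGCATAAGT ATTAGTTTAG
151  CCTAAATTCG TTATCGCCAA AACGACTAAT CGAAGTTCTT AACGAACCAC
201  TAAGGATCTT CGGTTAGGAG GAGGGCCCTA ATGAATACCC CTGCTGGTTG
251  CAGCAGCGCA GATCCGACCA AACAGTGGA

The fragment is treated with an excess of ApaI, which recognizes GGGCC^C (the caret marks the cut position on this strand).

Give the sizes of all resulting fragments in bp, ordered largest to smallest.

126, 101, 52 bp

ApaI sites (GGGCCC) start at positions 122, 223.
ApaI cuts after base 5 of each site (before the last base), so after positions 126, 227.
Linear molecule, 2 cuts → 3 fragments:
  1–126 → 126 bp
  127–227 → 101 bp
  228–279 → 52 bp
Sorted largest to smallest: 126, 101, 52 bp.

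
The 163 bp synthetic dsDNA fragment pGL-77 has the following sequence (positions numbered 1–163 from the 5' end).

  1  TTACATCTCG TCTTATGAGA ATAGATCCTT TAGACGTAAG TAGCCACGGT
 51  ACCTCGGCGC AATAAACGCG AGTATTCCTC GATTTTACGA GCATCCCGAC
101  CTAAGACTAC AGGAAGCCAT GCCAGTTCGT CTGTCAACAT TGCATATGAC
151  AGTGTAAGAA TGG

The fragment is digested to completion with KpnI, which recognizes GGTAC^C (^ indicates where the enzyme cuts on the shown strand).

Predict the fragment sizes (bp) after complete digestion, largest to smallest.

The KpnI site (GGTACC) starts at position 48.
KpnI cuts after base 5 of each site (before the last base), so after position 52.
Linear molecule, 1 cut → 2 fragments:
  1–52 → 52 bp
  53–163 → 111 bp
Sorted largest to smallest: 111, 52 bp.

111, 52 bp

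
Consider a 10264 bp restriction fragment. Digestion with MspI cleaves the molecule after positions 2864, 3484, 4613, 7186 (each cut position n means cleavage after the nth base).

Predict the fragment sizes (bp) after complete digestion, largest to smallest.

3078, 2864, 2573, 1129, 620 bp

Linear molecule, 4 cuts → 5 fragments:
  2864 − 0 = 2864 bp
  3484 − 2864 = 620 bp
  4613 − 3484 = 1129 bp
  7186 − 4613 = 2573 bp
  10264 − 7186 = 3078 bp
Sorted largest to smallest: 3078, 2864, 2573, 1129, 620 bp.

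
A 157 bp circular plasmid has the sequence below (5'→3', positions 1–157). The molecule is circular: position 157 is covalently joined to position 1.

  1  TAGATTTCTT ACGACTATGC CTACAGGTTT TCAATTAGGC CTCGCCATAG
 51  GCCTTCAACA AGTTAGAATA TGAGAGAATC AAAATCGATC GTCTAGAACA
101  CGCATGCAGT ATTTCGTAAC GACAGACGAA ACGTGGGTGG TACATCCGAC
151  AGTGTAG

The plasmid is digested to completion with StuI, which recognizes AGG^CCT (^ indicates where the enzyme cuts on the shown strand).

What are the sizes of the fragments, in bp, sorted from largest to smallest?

StuI sites (AGGCCT) start at positions 37, 49.
StuI cuts after base 3 of each site, so after positions 39, 51.
Circular molecule, 2 cuts → 2 fragments:
  40–51 → 12 bp
  52–157 then 1–39 → 106 + 39 = 145 bp
Sorted largest to smallest: 145, 12 bp.

145, 12 bp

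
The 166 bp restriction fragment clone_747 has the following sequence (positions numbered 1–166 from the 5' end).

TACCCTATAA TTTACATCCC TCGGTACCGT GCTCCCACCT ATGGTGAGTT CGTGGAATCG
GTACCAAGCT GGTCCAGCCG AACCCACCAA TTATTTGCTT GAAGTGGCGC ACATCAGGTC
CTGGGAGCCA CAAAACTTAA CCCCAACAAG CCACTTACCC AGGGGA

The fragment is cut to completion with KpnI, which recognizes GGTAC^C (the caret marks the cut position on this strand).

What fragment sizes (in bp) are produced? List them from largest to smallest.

102, 37, 27 bp

KpnI sites (GGTACC) start at positions 23, 60.
KpnI cuts after base 5 of each site (before the last base), so after positions 27, 64.
Linear molecule, 2 cuts → 3 fragments:
  1–27 → 27 bp
  28–64 → 37 bp
  65–166 → 102 bp
Sorted largest to smallest: 102, 37, 27 bp.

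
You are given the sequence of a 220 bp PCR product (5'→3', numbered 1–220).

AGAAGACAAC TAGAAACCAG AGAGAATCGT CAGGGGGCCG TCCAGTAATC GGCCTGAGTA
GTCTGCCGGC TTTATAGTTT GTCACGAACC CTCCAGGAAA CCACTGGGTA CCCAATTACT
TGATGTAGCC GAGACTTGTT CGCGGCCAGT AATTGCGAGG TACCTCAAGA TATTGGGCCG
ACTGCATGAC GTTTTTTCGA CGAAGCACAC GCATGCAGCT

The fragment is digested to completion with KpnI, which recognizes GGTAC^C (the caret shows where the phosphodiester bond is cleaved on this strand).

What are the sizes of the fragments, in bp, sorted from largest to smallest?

111, 57, 52 bp

KpnI sites (GGTACC) start at positions 107, 159.
KpnI cuts after base 5 of each site (before the last base), so after positions 111, 163.
Linear molecule, 2 cuts → 3 fragments:
  1–111 → 111 bp
  112–163 → 52 bp
  164–220 → 57 bp
Sorted largest to smallest: 111, 57, 52 bp.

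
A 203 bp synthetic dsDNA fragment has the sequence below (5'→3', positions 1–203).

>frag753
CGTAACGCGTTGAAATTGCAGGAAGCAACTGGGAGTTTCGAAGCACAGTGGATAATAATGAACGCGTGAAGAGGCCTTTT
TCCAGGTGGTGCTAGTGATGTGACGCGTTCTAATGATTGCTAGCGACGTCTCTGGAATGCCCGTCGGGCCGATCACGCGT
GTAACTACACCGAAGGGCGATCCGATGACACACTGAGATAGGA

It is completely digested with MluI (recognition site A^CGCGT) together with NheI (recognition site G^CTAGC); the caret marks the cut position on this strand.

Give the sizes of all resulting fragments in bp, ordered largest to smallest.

MluI sites (ACGCGT) start at positions 5, 62, 103, 155.
MluI cuts after the first base of each site, so after positions 5, 62, 103, 155.
The NheI site (GCTAGC) starts at position 119.
NheI cuts after the first base of each site, so after position 119.
Combined cut positions: 5, 62, 103, 119, 155.
Linear molecule, 5 cuts → 6 fragments:
  1–5 → 5 bp
  6–62 → 57 bp
  63–103 → 41 bp
  104–119 → 16 bp
  120–155 → 36 bp
  156–203 → 48 bp
Sorted largest to smallest: 57, 48, 41, 36, 16, 5 bp.

57, 48, 41, 36, 16, 5 bp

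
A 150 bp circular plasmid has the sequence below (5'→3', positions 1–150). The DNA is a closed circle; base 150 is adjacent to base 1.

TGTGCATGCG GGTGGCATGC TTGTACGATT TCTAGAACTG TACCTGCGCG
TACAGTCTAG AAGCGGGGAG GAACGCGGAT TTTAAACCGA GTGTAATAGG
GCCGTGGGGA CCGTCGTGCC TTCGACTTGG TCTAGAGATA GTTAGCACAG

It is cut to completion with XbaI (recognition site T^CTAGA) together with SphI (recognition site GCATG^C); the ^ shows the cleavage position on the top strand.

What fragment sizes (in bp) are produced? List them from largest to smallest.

XbaI sites (TCTAGA) start at positions 31, 56, 131.
XbaI cuts after the first base of each site, so after positions 31, 56, 131.
SphI sites (GCATGC) start at positions 4, 15.
SphI cuts after base 5 of each site (before the last base), so after positions 8, 19.
Combined cut positions: 8, 19, 31, 56, 131.
Circular molecule, 5 cuts → 5 fragments:
  9–19 → 11 bp
  20–31 → 12 bp
  32–56 → 25 bp
  57–131 → 75 bp
  132–150 then 1–8 → 19 + 8 = 27 bp
Sorted largest to smallest: 75, 27, 25, 12, 11 bp.

75, 27, 25, 12, 11 bp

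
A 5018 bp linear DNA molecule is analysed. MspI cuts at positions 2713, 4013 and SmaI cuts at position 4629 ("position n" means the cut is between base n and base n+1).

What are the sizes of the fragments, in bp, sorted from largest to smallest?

Combined cut positions (sorted): 2713, 4013, 4629.
Linear molecule, 3 cuts → 4 fragments:
  2713 − 0 = 2713 bp
  4013 − 2713 = 1300 bp
  4629 − 4013 = 616 bp
  5018 − 4629 = 389 bp
Sorted largest to smallest: 2713, 1300, 616, 389 bp.

2713, 1300, 616, 389 bp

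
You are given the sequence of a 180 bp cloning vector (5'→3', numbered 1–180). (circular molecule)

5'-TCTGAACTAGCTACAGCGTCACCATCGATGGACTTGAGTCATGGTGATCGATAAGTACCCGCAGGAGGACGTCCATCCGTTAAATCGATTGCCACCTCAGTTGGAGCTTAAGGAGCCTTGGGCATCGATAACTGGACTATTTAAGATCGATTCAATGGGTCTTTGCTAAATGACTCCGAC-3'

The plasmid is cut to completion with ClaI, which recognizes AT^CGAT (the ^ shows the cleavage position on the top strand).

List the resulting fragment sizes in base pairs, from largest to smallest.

58, 40, 37, 23, 22 bp

ClaI sites (ATCGAT) start at positions 24, 47, 84, 124, 146.
ClaI cuts after base 2 of each site, so after positions 25, 48, 85, 125, 147.
Circular molecule, 5 cuts → 5 fragments:
  26–48 → 23 bp
  49–85 → 37 bp
  86–125 → 40 bp
  126–147 → 22 bp
  148–180 then 1–25 → 33 + 25 = 58 bp
Sorted largest to smallest: 58, 40, 37, 23, 22 bp.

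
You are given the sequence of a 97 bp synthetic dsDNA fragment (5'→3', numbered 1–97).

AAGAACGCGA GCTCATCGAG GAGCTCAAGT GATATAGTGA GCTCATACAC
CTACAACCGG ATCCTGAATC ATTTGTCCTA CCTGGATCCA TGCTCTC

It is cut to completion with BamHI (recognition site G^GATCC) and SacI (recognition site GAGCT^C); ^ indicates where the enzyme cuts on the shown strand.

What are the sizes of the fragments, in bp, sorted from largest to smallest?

BamHI sites (GGATCC) start at positions 59, 84.
BamHI cuts after the first base of each site, so after positions 59, 84.
SacI sites (GAGCTC) start at positions 9, 21, 39.
SacI cuts after base 5 of each site (before the last base), so after positions 13, 25, 43.
Combined cut positions: 13, 25, 43, 59, 84.
Linear molecule, 5 cuts → 6 fragments:
  1–13 → 13 bp
  14–25 → 12 bp
  26–43 → 18 bp
  44–59 → 16 bp
  60–84 → 25 bp
  85–97 → 13 bp
Sorted largest to smallest: 25, 18, 16, 13, 13, 12 bp.

25, 18, 16, 13, 13, 12 bp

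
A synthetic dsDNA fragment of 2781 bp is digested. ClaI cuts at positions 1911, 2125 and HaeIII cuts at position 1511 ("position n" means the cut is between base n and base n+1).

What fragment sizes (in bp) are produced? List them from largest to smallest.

1511, 656, 400, 214 bp

Combined cut positions (sorted): 1511, 1911, 2125.
Linear molecule, 3 cuts → 4 fragments:
  1511 − 0 = 1511 bp
  1911 − 1511 = 400 bp
  2125 − 1911 = 214 bp
  2781 − 2125 = 656 bp
Sorted largest to smallest: 1511, 656, 400, 214 bp.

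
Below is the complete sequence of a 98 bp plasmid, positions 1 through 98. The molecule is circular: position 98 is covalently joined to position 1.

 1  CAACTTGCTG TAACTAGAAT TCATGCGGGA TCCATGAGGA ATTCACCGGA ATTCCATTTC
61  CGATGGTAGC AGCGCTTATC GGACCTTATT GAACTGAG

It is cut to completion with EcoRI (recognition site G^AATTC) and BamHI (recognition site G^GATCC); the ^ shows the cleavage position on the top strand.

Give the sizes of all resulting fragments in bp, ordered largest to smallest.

66, 11, 11, 10 bp

EcoRI sites (GAATTC) start at positions 17, 39, 49.
EcoRI cuts after the first base of each site, so after positions 17, 39, 49.
The BamHI site (GGATCC) starts at position 28.
BamHI cuts after the first base of each site, so after position 28.
Combined cut positions: 17, 28, 39, 49.
Circular molecule, 4 cuts → 4 fragments:
  18–28 → 11 bp
  29–39 → 11 bp
  40–49 → 10 bp
  50–98 then 1–17 → 49 + 17 = 66 bp
Sorted largest to smallest: 66, 11, 11, 10 bp.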